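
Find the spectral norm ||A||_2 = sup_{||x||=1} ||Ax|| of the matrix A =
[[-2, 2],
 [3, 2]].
||A||_2 = sqrt((21 + sqrt(41))/2) ≈ 3.7016 (= sqrt(largest eigenvalue of A^T A))

||A||_2 = sigma_max(A) = sqrt(lambda_max(A^T A)). Form the symmetric matrix M = A^T A =
[[13, 2],
 [2, 8]].
Its characteristic polynomial (trace, determinant of M give the coefficients) is
  p(λ) = det(λ I - M) = λ^2 - 21λ + 100.
For λ^2 - 21λ + 100 the discriminant is 41. It is nonnegative but not a perfect square, so the roots are real and irrational: λ = (21 ± sqrt(41))/2 ≈ 13.7016, 7.2984.
So the eigenvalues of A^T A are ≈ 7.2984, 13.7016 (all ≥ 0, as they must be for A^T A). The largest is λ_max = (21 + sqrt(41))/2 ≈ 13.7016, hence ||A||_2 = sqrt(λ_max) = sqrt((21 + sqrt(41))/2) ≈ 3.7016.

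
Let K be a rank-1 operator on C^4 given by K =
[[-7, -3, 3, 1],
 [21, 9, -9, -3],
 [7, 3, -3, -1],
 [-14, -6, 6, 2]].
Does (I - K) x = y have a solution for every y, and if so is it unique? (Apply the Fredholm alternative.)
(I - K) is singular (det(I - K) = 0, i.e. 1 ∈ sigma(K)). (I - K) x = y is solvable iff y ⊥ ker((I - K)^*) = span{(-7, -3, 3, 1)}, i.e. iff -7y_1 - 3y_2 + 3y_3 + y_4 = 0. When solvable, the solutions are x = y + c·(1, -3, -1, 2), c arbitrary (ker(I - K) = span{(1, -3, -1, 2)}, dimension 1).

K has rank 1, so it is an outer product K = u v^T: every row of K is a multiple of one row vector. Reading off the entries, u = (1, -3, -1, 2) and v = (-7, -3, 3, 1) (row i of K equals u_i·v^T). A rank-one matrix u v^T satisfies K u = u (v·u) and kills the (3)-dimensional subspace v^⊥, so its characteristic polynomial is lambda^3 (lambda - v·u) with v·u = tr K = 1. Hence the eigenvalues of I - K are 1 (multiplicity 3) and 1 - (1) = 0, so det(I - K) = 0. (Direct check: I - K =
[[8, 3, -3, -1],
 [-21, -8, 9, 3],
 [-7, -3, 4, 1],
 [14, 6, -6, -1]]
has determinant 0.) So 1 is an eigenvalue of K and (I - K) is not invertible. The finite-dimensional Fredholm alternative says: either (I - K) is invertible, or ker(I - K) ≠ {0} and then range(I - K) = ker((I - K)^*)^⊥, with dim ker(I - K) = dim ker((I - K)^*). We are in the second case, so we need both kernels. Kernel of I - K: (I - K) u = u - u (v·u) = u - u = 0, so ker(I - K) = span{u} = span{(1, -3, -1, 2)} (it is exactly 1-dimensional because rank(I - K) = 3). Kernel of the adjoint: K is real, so (I - K)^* = I - K^T = I - v u^T, and (I - v u^T) v = v - v (u·v) = 0; hence ker((I - K)^*) = span{v} = span{(-7, -3, 3, 1)}. Therefore (I - K) x = y is solvable iff <y, v> = 0, i.e. iff -7y_1 - 3y_2 + 3y_3 + y_4 = 0. When this holds, K y = u (v·y) = 0, so (I - K) y = y and x = y is a particular solution; the full solution set is the line x = y + c·u = y + c·(1, -3, -1, 2), c ∈ C.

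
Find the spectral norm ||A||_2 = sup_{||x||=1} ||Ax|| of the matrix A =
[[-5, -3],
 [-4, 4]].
||A||_2 = sqrt((66 + sqrt(260))/2) ≈ 6.408 (= sqrt(largest eigenvalue of A^T A))

||A||_2 = sigma_max(A) = sqrt(lambda_max(A^T A)). Form the symmetric matrix M = A^T A =
[[41, -1],
 [-1, 25]].
Its characteristic polynomial (trace, determinant of M give the coefficients) is
  p(λ) = det(λ I - M) = λ^2 - 66λ + 1024.
For λ^2 - 66λ + 1024 the discriminant is 260. It is nonnegative but not a perfect square, so the roots are real and irrational: λ = (66 ± sqrt(260))/2 ≈ 41.0623, 24.9377.
So the eigenvalues of A^T A are ≈ 24.9377, 41.0623 (all ≥ 0, as they must be for A^T A). The largest is λ_max = (66 + sqrt(260))/2 ≈ 41.0623, hence ||A||_2 = sqrt(λ_max) = sqrt((66 + sqrt(260))/2) ≈ 6.408.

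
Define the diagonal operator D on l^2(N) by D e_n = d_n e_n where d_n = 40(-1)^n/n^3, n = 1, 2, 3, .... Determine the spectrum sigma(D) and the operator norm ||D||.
sigma(D) = {40(-1)^n/n^3 : n ≥ 1} ∪ {0}; ||D|| = 40

A bounded diagonal operator on l^2 with diagonal entries d_n has spectrum equal to the closure of {d_n : n ≥ 1}: every d_n is an eigenvalue (with eigenvector e_n), so {d_n} ⊂ sigma(D); the spectrum is closed, so its closure is too; and for lambda not in the closure, (D - lambda I) has bounded inverse (the diagonal entries 1/(d_n - lambda) are bounded). For our sequence d_n = 40(-1)^n/n^3, n = 1, 2, 3, ...:
  - {d_n} = {40(-1)^n/n^3 : n ≥ 1}; the only limit point is 0
  - closure = {40(-1)^n/n^3 : n ≥ 1} ∪ {0}
For the norm: a diagonal operator has ||D|| = sup_n |d_n|. Here |d_n| = 40/n^3 is decreasing, so sup_n |d_n| = |d_1| = 40. So ||D|| = 40.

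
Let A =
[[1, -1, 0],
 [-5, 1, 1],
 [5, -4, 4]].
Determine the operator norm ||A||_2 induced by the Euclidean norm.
||A||_2 ≈ 8.5322 (= sqrt(largest eigenvalue of A^T A))

||A||_2 = sigma_max(A) = sqrt(lambda_max(A^T A)). Form the symmetric matrix M = A^T A =
[[51, -26, 15],
 [-26, 18, -15],
 [15, -15, 17]].
Its characteristic polynomial (trace, sum of principal 2x2 minors, determinant of M give the coefficients) is
  p(λ) = det(λ I - M) = λ^3 - 86λ^2 + 965λ - 289.
No integer candidate from the rational root theorem (±divisors of 289) is a root, so the roots are irrational. The cubic discriminant is Δ = 2986989777 > 0, so there are three distinct real roots. p(0) = -289 and p(1) = 591 have opposite signs, so a root lies in (0, 1); Newton's method refines it to λ ≈ 0.3079. p(12) = 635 and p(13) = -81 have opposite signs, so a root lies in (12, 13); Newton's method refines it to λ ≈ 12.8933. p(72) = -3385 and p(73) = 879 have opposite signs, so a root lies in (72, 73); Newton's method refines it to λ ≈ 72.7988. Check (Vieta): the three roots sum to 86, matching tr M = 86.
So the eigenvalues of A^T A are ≈ 0.3079, 12.8933, 72.7988 (all ≥ 0, as they must be for A^T A). The largest is λ_max ≈ 72.7988, hence ||A||_2 = sqrt(λ_max) ≈ 8.5322.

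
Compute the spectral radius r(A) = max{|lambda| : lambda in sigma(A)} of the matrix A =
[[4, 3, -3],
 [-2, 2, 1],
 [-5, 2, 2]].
r(A) ≈ 6.2155

The eigenvalues of A are the roots of its characteristic polynomial. With M = A (coefficients from the trace, the sum of principal 2x2 minors, and det A):
  p(λ) = det(λ I - M) = λ^3 - 8λ^2 + 9λ + 13.
No integer candidate from the rational root theorem (±divisors of 13) is a root, so the roots are irrational. The cubic discriminant is Δ = 7481 > 0, so there are three distinct real roots. p(-1) = -5 and p(0) = 13 have opposite signs, so a root lies in (-1, 0); Newton's method refines it to λ ≈ -0.8071. p(2) = 7 and p(3) = -5 have opposite signs, so a root lies in (2, 3); Newton's method refines it to λ ≈ 2.5916. p(6) = -5 and p(7) = 27 have opposite signs, so a root lies in (6, 7); Newton's method refines it to λ ≈ 6.2155. Check (Vieta): the three roots sum to 8, matching tr M = 8.
Thus the eigenvalues (to 4 decimals) are -0.8071 (modulus 0.8071); 2.5916 (modulus 2.5916); 6.2155 (modulus 6.2155). The spectral radius is the largest modulus: r(A) ≈ 6.2155. (Cross-check: r(A) ≤ ||A||_2 ≈ 7.6205; equality holds whenever A is normal, though it can also hold for some non-normal A.)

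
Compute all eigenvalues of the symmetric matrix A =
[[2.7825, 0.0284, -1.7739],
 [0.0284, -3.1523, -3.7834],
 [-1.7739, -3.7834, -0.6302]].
sigma(A) ≈ {-6, 1, 4}

A is real symmetric, so its spectrum consists of real eigenvalues. Expanding the characteristic polynomial of the displayed matrix gives
  det(λ I - A) = p(λ) = λ^3 + (1)λ^2 + (-26)λ + (24).
Solving p(λ) = 0 yields eigenvalues ≈ -6, 1, 4. (A is shown rounded to 4 decimals, so these recover the underlying integer eigenvalues to within that precision.)
Verification: the trace of A = -1 equals the sum of eigenvalues -1, and det(A) ≈ -24.0002 matches the eigenvalue product -24.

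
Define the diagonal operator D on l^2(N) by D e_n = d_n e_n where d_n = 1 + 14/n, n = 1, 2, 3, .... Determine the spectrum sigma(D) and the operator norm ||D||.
sigma(D) = {1 + 14/n : n ≥ 1} ∪ {1}; ||D|| = 15

A bounded diagonal operator on l^2 with diagonal entries d_n has spectrum equal to the closure of {d_n : n ≥ 1}: every d_n is an eigenvalue (with eigenvector e_n), so {d_n} ⊂ sigma(D); the spectrum is closed, so its closure is too; and for lambda not in the closure, (D - lambda I) has bounded inverse (the diagonal entries 1/(d_n - lambda) are bounded). For our sequence d_n = 1 + 14/n, n = 1, 2, 3, ...:
  - {d_n} = {1 + 14/n : n ≥ 1}; the only limit point is 1
  - closure = {1 + 14/n : n ≥ 1} ∪ {1}
For the norm: a diagonal operator has ||D|| = sup_n |d_n|. Here d_n = 1 + 14/n is positive and decreasing, so sup_n |d_n| = d_1 = 1 + 14 = 15. So ||D|| = 15.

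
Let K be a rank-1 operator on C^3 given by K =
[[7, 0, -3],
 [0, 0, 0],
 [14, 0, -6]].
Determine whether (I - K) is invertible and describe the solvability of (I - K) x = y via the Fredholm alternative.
(I - K) is singular (det(I - K) = 0, i.e. 1 ∈ sigma(K)). (I - K) x = y is solvable iff y ⊥ ker((I - K)^*) = span{(7, 0, -3)}, i.e. iff 7y_1 - 3y_3 = 0. When solvable, the solutions are x = y + c·(1, 0, 2), c arbitrary (ker(I - K) = span{(1, 0, 2)}, dimension 1).

K has rank 1, so it is an outer product K = u v^T: every row of K is a multiple of one row vector. Reading off the entries, u = (1, 0, 2) and v = (7, 0, -3) (row i of K equals u_i·v^T). A rank-one matrix u v^T satisfies K u = u (v·u) and kills the (2)-dimensional subspace v^⊥, so its characteristic polynomial is lambda^2 (lambda - v·u) with v·u = tr K = 1. Hence the eigenvalues of I - K are 1 (multiplicity 2) and 1 - (1) = 0, so det(I - K) = 0. (Direct check: I - K =
[[-6, 0, 3],
 [0, 1, 0],
 [-14, 0, 7]]
has determinant 0.) So 1 is an eigenvalue of K and (I - K) is not invertible. The finite-dimensional Fredholm alternative says: either (I - K) is invertible, or ker(I - K) ≠ {0} and then range(I - K) = ker((I - K)^*)^⊥, with dim ker(I - K) = dim ker((I - K)^*). We are in the second case, so we need both kernels. Kernel of I - K: (I - K) u = u - u (v·u) = u - u = 0, so ker(I - K) = span{u} = span{(1, 0, 2)} (it is exactly 1-dimensional because rank(I - K) = 2). Kernel of the adjoint: K is real, so (I - K)^* = I - K^T = I - v u^T, and (I - v u^T) v = v - v (u·v) = 0; hence ker((I - K)^*) = span{v} = span{(7, 0, -3)}. Therefore (I - K) x = y is solvable iff <y, v> = 0, i.e. iff 7y_1 - 3y_3 = 0. When this holds, K y = u (v·y) = 0, so (I - K) y = y and x = y is a particular solution; the full solution set is the line x = y + c·u = y + c·(1, 0, 2), c ∈ C.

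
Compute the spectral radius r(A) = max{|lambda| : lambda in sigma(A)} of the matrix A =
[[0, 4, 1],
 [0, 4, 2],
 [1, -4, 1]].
r(A) ≈ 2.9948

The eigenvalues of A are the roots of its characteristic polynomial. With M = A (coefficients from the trace, the sum of principal 2x2 minors, and det A):
  p(λ) = det(λ I - M) = λ^3 - 5λ^2 + 11λ - 4.
No integer candidate from the rational root theorem (±divisors of 4) is a root, so the roots are irrational. The cubic discriminant is Δ = -771 < 0, so there is one real root and a complex-conjugate pair. p(0) = -4 and p(1) = 3 have opposite signs, so a root lies in (0, 1); Newton's method refines it to λ ≈ 0.446. Dividing out (λ - (0.446)) leaves approximately λ^2 - 4.554λ + 8.969. For λ^2 - 4.554λ + 8.969 the discriminant is -15.1369. It is negative, so the remaining roots are the complex-conjugate pair λ ≈ 2.277 ± 1.9453i. Their product equals the constant term, so |λ|^2 ≈ 8.969 and |λ| ≈ 2.9948.
Thus the eigenvalues (to 4 decimals) are 0.446 (modulus 0.446); 2.277 ± 1.9453i (modulus 2.9948). The spectral radius is the largest modulus: r(A) ≈ 2.9948. (Cross-check: r(A) ≤ ||A||_2 ≈ 7.0542; equality holds whenever A is normal, though it can also hold for some non-normal A.)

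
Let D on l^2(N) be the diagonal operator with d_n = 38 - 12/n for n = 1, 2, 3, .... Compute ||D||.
||D|| = 38

For a diagonal operator on l^2 with entries d_n, ||D|| = sup_n |d_n|. Here d_1 = 26, d_2 = 32, ..., and d_n = 38 - 12/n increases monotonically toward 38. All terms lie in [26, 38), so |d_n| = d_n and the supremum is the limit 38, which is not attained by any individual d_n. Hence ||D|| = 38.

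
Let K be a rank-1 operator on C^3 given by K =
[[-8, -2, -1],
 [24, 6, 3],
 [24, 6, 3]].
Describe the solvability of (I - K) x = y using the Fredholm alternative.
(I - K) is singular (det(I - K) = 0, i.e. 1 ∈ sigma(K)). (I - K) x = y is solvable iff y ⊥ ker((I - K)^*) = span{(-8, -2, -1)}, i.e. iff -8y_1 - 2y_2 - y_3 = 0. When solvable, the solutions are x = y + c·(1, -3, -3), c arbitrary (ker(I - K) = span{(1, -3, -3)}, dimension 1).

K has rank 1, so it is an outer product K = u v^T: every row of K is a multiple of one row vector. Reading off the entries, u = (1, -3, -3) and v = (-8, -2, -1) (row i of K equals u_i·v^T). A rank-one matrix u v^T satisfies K u = u (v·u) and kills the (2)-dimensional subspace v^⊥, so its characteristic polynomial is lambda^2 (lambda - v·u) with v·u = tr K = 1. Hence the eigenvalues of I - K are 1 (multiplicity 2) and 1 - (1) = 0, so det(I - K) = 0. (Direct check: I - K =
[[9, 2, 1],
 [-24, -5, -3],
 [-24, -6, -2]]
has determinant 0.) So 1 is an eigenvalue of K and (I - K) is not invertible. The finite-dimensional Fredholm alternative says: either (I - K) is invertible, or ker(I - K) ≠ {0} and then range(I - K) = ker((I - K)^*)^⊥, with dim ker(I - K) = dim ker((I - K)^*). We are in the second case, so we need both kernels. Kernel of I - K: (I - K) u = u - u (v·u) = u - u = 0, so ker(I - K) = span{u} = span{(1, -3, -3)} (it is exactly 1-dimensional because rank(I - K) = 2). Kernel of the adjoint: K is real, so (I - K)^* = I - K^T = I - v u^T, and (I - v u^T) v = v - v (u·v) = 0; hence ker((I - K)^*) = span{v} = span{(-8, -2, -1)}. Therefore (I - K) x = y is solvable iff <y, v> = 0, i.e. iff -8y_1 - 2y_2 - y_3 = 0. When this holds, K y = u (v·y) = 0, so (I - K) y = y and x = y is a particular solution; the full solution set is the line x = y + c·u = y + c·(1, -3, -3), c ∈ C.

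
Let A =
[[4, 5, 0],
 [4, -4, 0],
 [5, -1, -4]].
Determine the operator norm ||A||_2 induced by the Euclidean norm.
||A||_2 ≈ 8.0867 (= sqrt(largest eigenvalue of A^T A))

||A||_2 = sigma_max(A) = sqrt(lambda_max(A^T A)). Form the symmetric matrix M = A^T A =
[[57, -1, -20],
 [-1, 42, 4],
 [-20, 4, 16]].
Its characteristic polynomial (trace, sum of principal 2x2 minors, determinant of M give the coefficients) is
  p(λ) = det(λ I - M) = λ^3 - 115λ^2 + 3561λ - 20736.
No integer candidate from the rational root theorem (±divisors of 20736) is a root, so the roots are irrational. The cubic discriminant is Δ = 2172038229 > 0, so there are three distinct real roots. p(7) = -1101 and p(8) = 904 have opposite signs, so a root lies in (7, 8); Newton's method refines it to λ ≈ 7.5377. p(42) = 54 and p(43) = -741 have opposite signs, so a root lies in (42, 43); Newton's method refines it to λ ≈ 42.067. p(65) = -521 and p(66) = 846 have opposite signs, so a root lies in (65, 66); Newton's method refines it to λ ≈ 65.3954. Check (Vieta): the three roots sum to 115, matching tr M = 115.
So the eigenvalues of A^T A are ≈ 7.5377, 42.067, 65.3954 (all ≥ 0, as they must be for A^T A). The largest is λ_max ≈ 65.3954, hence ||A||_2 = sqrt(λ_max) ≈ 8.0867.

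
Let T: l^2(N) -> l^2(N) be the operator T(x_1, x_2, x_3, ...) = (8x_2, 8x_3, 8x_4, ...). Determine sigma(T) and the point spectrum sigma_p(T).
sigma(T) = closed disk {z in C : |z| ≤ 8}; sigma_p(T) = open disk {z in C : |z| < 8}

Note T = 8·V where V is the unit left shift (V x)_k = x_{k+1}; so sigma(T) = 8·sigma(V) and ||T|| = 8||V||. ||T x||^2 = 64sum_{k≥2} |x_k|^2 ≤ 64||x||^2, with equality on {x : x_1 = 0}, so ||T|| = 8. For any lambda with |lambda| < 8, set r = lambda/8 (|r| < 1); the vector x = (1, r, r^2, ...) is in l^2 and satisfies T x = 8(r, r^2, ...) = lambda x, so lambda is an eigenvalue. On the boundary |lambda| = 8 the geometric series diverges, so no l^2 eigenvector exists, but these lambda lie in the approximate point spectrum. Hence sigma(T) is the closed disk of radius 8 and sigma_p(T) is the open disk.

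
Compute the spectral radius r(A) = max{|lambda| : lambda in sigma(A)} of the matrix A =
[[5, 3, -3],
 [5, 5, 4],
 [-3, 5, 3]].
r(A) ≈ 8.9481

The eigenvalues of A are the roots of its characteristic polynomial. With M = A (coefficients from the trace, the sum of principal 2x2 minors, and det A):
  p(λ) = det(λ I - M) = λ^3 - 13λ^2 + 11λ + 226.
No integer candidate from the rational root theorem (±divisors of 226) is a root, so the roots are irrational. The cubic discriminant is Δ = 40437 > 0, so there are three distinct real roots. p(-4) = -90 and p(-3) = 49 have opposite signs, so a root lies in (-4, -3); Newton's method refines it to λ ≈ -3.3927. p(7) = 9 and p(8) = -6 have opposite signs, so a root lies in (7, 8); Newton's method refines it to λ ≈ 7.4445. p(8) = -6 and p(9) = 1 have opposite signs, so a root lies in (8, 9); Newton's method refines it to λ ≈ 8.9481. Check (Vieta): the three roots sum to 13, matching tr M = 13.
Thus the eigenvalues (to 4 decimals) are -3.3927 (modulus 3.3927); 7.4445 (modulus 7.4445); 8.9481 (modulus 8.9481). The spectral radius is the largest modulus: r(A) ≈ 8.9481. (Cross-check: r(A) ≤ ||A||_2 ≈ 9.4419; equality holds whenever A is normal, though it can also hold for some non-normal A.)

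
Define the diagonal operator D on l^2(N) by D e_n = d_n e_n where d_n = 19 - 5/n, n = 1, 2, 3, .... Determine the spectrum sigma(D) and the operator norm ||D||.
sigma(D) = {19 - 5/n : n ≥ 1} ∪ {19}; ||D|| = 19

A bounded diagonal operator on l^2 with diagonal entries d_n has spectrum equal to the closure of {d_n : n ≥ 1}: every d_n is an eigenvalue (with eigenvector e_n), so {d_n} ⊂ sigma(D); the spectrum is closed, so its closure is too; and for lambda not in the closure, (D - lambda I) has bounded inverse (the diagonal entries 1/(d_n - lambda) are bounded). For our sequence d_n = 19 - 5/n, n = 1, 2, 3, ...:
  - {d_n} = {19 - 5/n : n ≥ 1}; the only limit point is 19
  - closure = {19 - 5/n : n ≥ 1} ∪ {19}
For the norm: a diagonal operator has ||D|| = sup_n |d_n|. Here d_n = 19 - 5/n increases monotonically from d_1 = 14 toward 19, with all terms in [14, 19); so sup_n |d_n| = 19 (the supremum is the limit, not attained). So ||D|| = 19.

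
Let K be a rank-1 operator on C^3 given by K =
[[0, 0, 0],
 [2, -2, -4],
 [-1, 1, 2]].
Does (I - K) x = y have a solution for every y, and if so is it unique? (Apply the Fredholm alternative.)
(I - K) is invertible (det(I - K) = 1 ≠ 0), so for every y in C^3 the equation (I - K) x = y has a unique solution.

K has rank 1, so it is an outer product K = u v^T: every row of K is a multiple of one row vector. Reading off the entries, u = (0, 2, -1) and v = (1, -1, -2) (row i of K equals u_i·v^T). A rank-one matrix u v^T satisfies K u = u (v·u) and kills the (2)-dimensional subspace v^⊥, so its characteristic polynomial is lambda^2 (lambda - v·u) with v·u = tr K = 0. Hence the eigenvalues of I - K are 1 (multiplicity 2) and 1 - (0) = 1, so det(I - K) = 1. (Direct check: I - K =
[[1, 0, 0],
 [-2, 3, 4],
 [1, -1, -1]]
has determinant 1.) The finite-dimensional Fredholm alternative says: either (I - K) is invertible, or ker(I - K) ≠ {0} and then range(I - K) = ker((I - K)^*)^⊥, with dim ker(I - K) = dim ker((I - K)^*). Since det(I - K) ≠ 0, 1 is not an eigenvalue of K and ker(I - K) = {0}, so we are in the first case: for every y there is a unique x = (I - K)^(-1) y. Explicitly, by the Sherman–Morrison formula, (I - u v^T)^(-1) = I + u v^T/(1 - v·u), i.e. (I - K)^(-1) = I + K.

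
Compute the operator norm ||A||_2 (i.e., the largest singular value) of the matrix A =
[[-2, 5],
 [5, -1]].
||A||_2 = sqrt((55 + sqrt(909))/2) ≈ 6.5249 (= sqrt(largest eigenvalue of A^T A))

||A||_2 = sigma_max(A) = sqrt(lambda_max(A^T A)). Form the symmetric matrix M = A^T A =
[[29, -15],
 [-15, 26]].
Its characteristic polynomial (trace, determinant of M give the coefficients) is
  p(λ) = det(λ I - M) = λ^2 - 55λ + 529.
For λ^2 - 55λ + 529 the discriminant is 909. It is nonnegative but not a perfect square, so the roots are real and irrational: λ = (55 ± sqrt(909))/2 ≈ 42.5748, 12.4252.
So the eigenvalues of A^T A are ≈ 12.4252, 42.5748 (all ≥ 0, as they must be for A^T A). The largest is λ_max = (55 + sqrt(909))/2 ≈ 42.5748, hence ||A||_2 = sqrt(λ_max) = sqrt((55 + sqrt(909))/2) ≈ 6.5249.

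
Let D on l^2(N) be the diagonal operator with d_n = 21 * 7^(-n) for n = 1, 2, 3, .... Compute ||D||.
||D|| = 3 (attained at n = 1)

For D diagonal, ||D|| = sup_n |d_n|. The sequence d_n = 21 * 7^(-n) is positive and strictly decreasing (ratio 7^(-1) < 1), so the supremum is d_1 = 21/7 = 3. Hence ||D|| = 3.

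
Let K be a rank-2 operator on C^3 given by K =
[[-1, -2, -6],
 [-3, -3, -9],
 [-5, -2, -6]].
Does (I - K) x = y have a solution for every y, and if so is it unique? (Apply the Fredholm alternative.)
(I - K) is invertible (det(I - K) = -16 ≠ 0), so for every y in C^3 the equation (I - K) x = y has a unique solution.

K has rank 2 and factors as K = U V^T = u1 v1^T + u2 v2^T with u1 = (-2, -3, -2), v1 = (1, 1, 3), u2 = (-1, 0, 3), v2 = (-1, 0, 0) (multiplying out reproduces the displayed K). The nonzero eigenvalues of U V^T coincide with those of the 2 x 2 matrix G = V^T U = [[v1·u1, v1·u2], [v2·u1, v2·u2]] = [[-11, 8], [2, 1]], and by the Sylvester determinant identity det(I_3 - U V^T) = det(I_2 - V^T U) = det([[12, -8], [-2, 0]]) = (12)(0) - (-8)(-2) = -16. (Direct check: I - K =
[[2, 2, 6],
 [3, 4, 9],
 [5, 2, 7]]
has determinant -16.) The finite-dimensional Fredholm alternative says: either (I - K) is invertible, or ker(I - K) ≠ {0} and then range(I - K) = ker((I - K)^*)^⊥, with dim ker(I - K) = dim ker((I - K)^*). Since det(I - K) ≠ 0, 1 is not an eigenvalue of K and ker(I - K) = {0}, so we are in the first case: for every y there is a unique x = (I - K)^(-1) y. (Explicitly, by the Woodbury identity, (I - U V^T)^(-1) = I + U (I_2 - G)^(-1) V^T.)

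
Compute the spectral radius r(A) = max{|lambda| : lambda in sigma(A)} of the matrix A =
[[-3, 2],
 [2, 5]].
r(A) = (2 + sqrt(80))/2 ≈ 5.4721

The eigenvalues of A are the roots of its characteristic polynomial. With M = A (coefficients from the trace and determinant):
  p(λ) = det(λ I - M) = λ^2 - 2λ - 19.
For λ^2 - 2λ - 19 the discriminant is 80. It is nonnegative but not a perfect square, so the roots are real and irrational: λ = (2 ± sqrt(80))/2 ≈ 5.4721, -3.4721.
Thus the eigenvalues (to 4 decimals) are 5.4721 (modulus 5.4721); -3.4721 (modulus 3.4721). The spectral radius is the largest modulus: r(A) = (2 + sqrt(80))/2 ≈ 5.4721. (Cross-check: r(A) ≤ ||A||_2 ≈ 5.4721; equality holds whenever A is normal, though it can also hold for some non-normal A.)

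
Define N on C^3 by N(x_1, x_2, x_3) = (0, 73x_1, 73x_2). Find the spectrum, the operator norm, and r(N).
sigma(N) = {0}; ||N|| = 73; r(N) = 0. (N is nilpotent with N^3 = 0.)

On C^3, N is a strictly lower-triangular matrix with 73 on the subdiagonal and zeros elsewhere, so its characteristic polynomial is lambda^3 and every eigenvalue is 0: sigma(N) = {0}. For the operator norm, N e_i = 73e_{i+1} for i = 1, ..., 2 and N e_3 = 0, so the singular values of N are 73 (with multiplicity 2) and 0; hence ||N|| = 73. The spectral radius r(N) = max|lambda| = 0. Note ||N|| > r(N) — characteristic of non-normal nilpotent operators. Indeed N^3 = 0.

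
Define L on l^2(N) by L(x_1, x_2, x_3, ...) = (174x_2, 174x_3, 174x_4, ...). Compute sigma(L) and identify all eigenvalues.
sigma(L) = closed disk {z in C : |z| ≤ 174}; sigma_p(L) = open disk {z in C : |z| < 174}

Note L = 174·V where V is the unit left shift (V x)_k = x_{k+1}; so sigma(L) = 174·sigma(V) and ||L|| = 174||V||. ||L x||^2 = 30276sum_{k≥2} |x_k|^2 ≤ 30276||x||^2, with equality on {x : x_1 = 0}, so ||L|| = 174. For any lambda with |lambda| < 174, set r = lambda/174 (|r| < 1); the vector x = (1, r, r^2, ...) is in l^2 and satisfies L x = 174(r, r^2, ...) = lambda x, so lambda is an eigenvalue. On the boundary |lambda| = 174 the geometric series diverges, so no l^2 eigenvector exists, but these lambda lie in the approximate point spectrum. Hence sigma(L) is the closed disk of radius 174 and sigma_p(L) is the open disk.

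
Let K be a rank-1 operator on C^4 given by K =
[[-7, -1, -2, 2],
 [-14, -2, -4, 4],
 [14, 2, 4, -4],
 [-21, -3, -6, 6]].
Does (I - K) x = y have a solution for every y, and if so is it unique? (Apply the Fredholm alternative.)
(I - K) is singular (det(I - K) = 0, i.e. 1 ∈ sigma(K)). (I - K) x = y is solvable iff y ⊥ ker((I - K)^*) = span{(-7, -1, -2, 2)}, i.e. iff -7y_1 - y_2 - 2y_3 + 2y_4 = 0. When solvable, the solutions are x = y + c·(1, 2, -2, 3), c arbitrary (ker(I - K) = span{(1, 2, -2, 3)}, dimension 1).

K has rank 1, so it is an outer product K = u v^T: every row of K is a multiple of one row vector. Reading off the entries, u = (1, 2, -2, 3) and v = (-7, -1, -2, 2) (row i of K equals u_i·v^T). A rank-one matrix u v^T satisfies K u = u (v·u) and kills the (3)-dimensional subspace v^⊥, so its characteristic polynomial is lambda^3 (lambda - v·u) with v·u = tr K = 1. Hence the eigenvalues of I - K are 1 (multiplicity 3) and 1 - (1) = 0, so det(I - K) = 0. (Direct check: I - K =
[[8, 1, 2, -2],
 [14, 3, 4, -4],
 [-14, -2, -3, 4],
 [21, 3, 6, -5]]
has determinant 0.) So 1 is an eigenvalue of K and (I - K) is not invertible. The finite-dimensional Fredholm alternative says: either (I - K) is invertible, or ker(I - K) ≠ {0} and then range(I - K) = ker((I - K)^*)^⊥, with dim ker(I - K) = dim ker((I - K)^*). We are in the second case, so we need both kernels. Kernel of I - K: (I - K) u = u - u (v·u) = u - u = 0, so ker(I - K) = span{u} = span{(1, 2, -2, 3)} (it is exactly 1-dimensional because rank(I - K) = 3). Kernel of the adjoint: K is real, so (I - K)^* = I - K^T = I - v u^T, and (I - v u^T) v = v - v (u·v) = 0; hence ker((I - K)^*) = span{v} = span{(-7, -1, -2, 2)}. Therefore (I - K) x = y is solvable iff <y, v> = 0, i.e. iff -7y_1 - y_2 - 2y_3 + 2y_4 = 0. When this holds, K y = u (v·y) = 0, so (I - K) y = y and x = y is a particular solution; the full solution set is the line x = y + c·u = y + c·(1, 2, -2, 3), c ∈ C.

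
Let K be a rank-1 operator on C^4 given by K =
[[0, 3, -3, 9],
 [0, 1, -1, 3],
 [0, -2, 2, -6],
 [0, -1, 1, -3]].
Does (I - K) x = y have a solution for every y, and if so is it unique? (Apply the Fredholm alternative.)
(I - K) is invertible (det(I - K) = 1 ≠ 0), so for every y in C^4 the equation (I - K) x = y has a unique solution.

K has rank 1, so it is an outer product K = u v^T: every row of K is a multiple of one row vector. Reading off the entries, u = (-3, -1, 2, 1) and v = (0, -1, 1, -3) (row i of K equals u_i·v^T). A rank-one matrix u v^T satisfies K u = u (v·u) and kills the (3)-dimensional subspace v^⊥, so its characteristic polynomial is lambda^3 (lambda - v·u) with v·u = tr K = 0. Hence the eigenvalues of I - K are 1 (multiplicity 3) and 1 - (0) = 1, so det(I - K) = 1. (Direct check: I - K =
[[1, -3, 3, -9],
 [0, 0, 1, -3],
 [0, 2, -1, 6],
 [0, 1, -1, 4]]
has determinant 1.) The finite-dimensional Fredholm alternative says: either (I - K) is invertible, or ker(I - K) ≠ {0} and then range(I - K) = ker((I - K)^*)^⊥, with dim ker(I - K) = dim ker((I - K)^*). Since det(I - K) ≠ 0, 1 is not an eigenvalue of K and ker(I - K) = {0}, so we are in the first case: for every y there is a unique x = (I - K)^(-1) y. Explicitly, by the Sherman–Morrison formula, (I - u v^T)^(-1) = I + u v^T/(1 - v·u), i.e. (I - K)^(-1) = I + K.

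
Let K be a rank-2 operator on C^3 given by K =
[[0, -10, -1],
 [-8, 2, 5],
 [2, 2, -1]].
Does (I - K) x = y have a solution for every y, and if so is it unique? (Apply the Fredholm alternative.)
(I - K) is invertible (det(I - K) = -90 ≠ 0), so for every y in C^3 the equation (I - K) x = y has a unique solution.

K has rank 2 and factors as K = U V^T = u1 v1^T + u2 v2^T with u1 = (2, -2, 0), v1 = (3, -2, -2), u2 = (3, 1, -1), v2 = (-2, -2, 1) (multiplying out reproduces the displayed K). The nonzero eigenvalues of U V^T coincide with those of the 2 x 2 matrix G = V^T U = [[v1·u1, v1·u2], [v2·u1, v2·u2]] = [[10, 9], [0, -9]], and by the Sylvester determinant identity det(I_3 - U V^T) = det(I_2 - V^T U) = det([[-9, -9], [0, 10]]) = (-9)(10) - (-9)(0) = -90. (Direct check: I - K =
[[1, 10, 1],
 [8, -1, -5],
 [-2, -2, 2]]
has determinant -90.) The finite-dimensional Fredholm alternative says: either (I - K) is invertible, or ker(I - K) ≠ {0} and then range(I - K) = ker((I - K)^*)^⊥, with dim ker(I - K) = dim ker((I - K)^*). Since det(I - K) ≠ 0, 1 is not an eigenvalue of K and ker(I - K) = {0}, so we are in the first case: for every y there is a unique x = (I - K)^(-1) y. (Explicitly, by the Woodbury identity, (I - U V^T)^(-1) = I + U (I_2 - G)^(-1) V^T.)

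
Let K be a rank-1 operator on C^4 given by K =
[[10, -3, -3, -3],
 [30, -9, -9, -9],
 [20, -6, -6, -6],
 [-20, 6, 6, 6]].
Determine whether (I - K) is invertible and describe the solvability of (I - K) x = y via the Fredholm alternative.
(I - K) is singular (det(I - K) = 0, i.e. 1 ∈ sigma(K)). (I - K) x = y is solvable iff y ⊥ ker((I - K)^*) = span{(10, -3, -3, -3)}, i.e. iff 10y_1 - 3y_2 - 3y_3 - 3y_4 = 0. When solvable, the solutions are x = y + c·(1, 3, 2, -2), c arbitrary (ker(I - K) = span{(1, 3, 2, -2)}, dimension 1).

K has rank 1, so it is an outer product K = u v^T: every row of K is a multiple of one row vector. Reading off the entries, u = (1, 3, 2, -2) and v = (10, -3, -3, -3) (row i of K equals u_i·v^T). A rank-one matrix u v^T satisfies K u = u (v·u) and kills the (3)-dimensional subspace v^⊥, so its characteristic polynomial is lambda^3 (lambda - v·u) with v·u = tr K = 1. Hence the eigenvalues of I - K are 1 (multiplicity 3) and 1 - (1) = 0, so det(I - K) = 0. (Direct check: I - K =
[[-9, 3, 3, 3],
 [-30, 10, 9, 9],
 [-20, 6, 7, 6],
 [20, -6, -6, -5]]
has determinant 0.) So 1 is an eigenvalue of K and (I - K) is not invertible. The finite-dimensional Fredholm alternative says: either (I - K) is invertible, or ker(I - K) ≠ {0} and then range(I - K) = ker((I - K)^*)^⊥, with dim ker(I - K) = dim ker((I - K)^*). We are in the second case, so we need both kernels. Kernel of I - K: (I - K) u = u - u (v·u) = u - u = 0, so ker(I - K) = span{u} = span{(1, 3, 2, -2)} (it is exactly 1-dimensional because rank(I - K) = 3). Kernel of the adjoint: K is real, so (I - K)^* = I - K^T = I - v u^T, and (I - v u^T) v = v - v (u·v) = 0; hence ker((I - K)^*) = span{v} = span{(10, -3, -3, -3)}. Therefore (I - K) x = y is solvable iff <y, v> = 0, i.e. iff 10y_1 - 3y_2 - 3y_3 - 3y_4 = 0. When this holds, K y = u (v·y) = 0, so (I - K) y = y and x = y is a particular solution; the full solution set is the line x = y + c·u = y + c·(1, 3, 2, -2), c ∈ C.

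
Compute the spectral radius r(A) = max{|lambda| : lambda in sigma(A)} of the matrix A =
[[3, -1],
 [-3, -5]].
r(A) = (2 + sqrt(76))/2 ≈ 5.3589

The eigenvalues of A are the roots of its characteristic polynomial. With M = A (coefficients from the trace and determinant):
  p(λ) = det(λ I - M) = λ^2 + 2λ - 18.
For λ^2 + 2λ - 18 the discriminant is 76. It is nonnegative but not a perfect square, so the roots are real and irrational: λ = (-2 ± sqrt(76))/2 ≈ 3.3589, -5.3589.
Thus the eigenvalues (to 4 decimals) are 3.3589 (modulus 3.3589); -5.3589 (modulus 5.3589). The spectral radius is the largest modulus: r(A) = (2 + sqrt(76))/2 ≈ 5.3589. (Cross-check: r(A) ≤ ||A||_2 ≈ 5.8863; equality holds whenever A is normal, though it can also hold for some non-normal A.)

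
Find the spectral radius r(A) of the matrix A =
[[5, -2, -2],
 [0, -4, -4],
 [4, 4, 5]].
r(A) ≈ 4.1572

The eigenvalues of A are the roots of its characteristic polynomial. With M = A (coefficients from the trace, the sum of principal 2x2 minors, and det A):
  p(λ) = det(λ I - M) = λ^3 - 6λ^2 + 9λ + 20.
No integer candidate from the rational root theorem (±divisors of 20) is a root, so the roots are irrational. The cubic discriminant is Δ = -12960 < 0, so there is one real root and a complex-conjugate pair. p(-2) = -30 and p(-1) = 4 have opposite signs, so a root lies in (-2, -1); Newton's method refines it to λ ≈ -1.1572. Dividing out (λ - (-1.1572)) leaves approximately λ^2 - 7.1572λ + 17.2826. For λ^2 - 7.1572λ + 17.2826 the discriminant is -17.9044. It is negative, so the remaining roots are the complex-conjugate pair λ ≈ 3.5786 ± 2.1157i. Their product equals the constant term, so |λ|^2 ≈ 17.2826 and |λ| ≈ 4.1572.
Thus the eigenvalues (to 4 decimals) are -1.1572 (modulus 1.1572); 3.5786 ± 2.1157i (modulus 4.1572). The spectral radius is the largest modulus: r(A) ≈ 4.1572. (Cross-check: r(A) ≤ ||A||_2 ≈ 9.1553; equality holds whenever A is normal, though it can also hold for some non-normal A.)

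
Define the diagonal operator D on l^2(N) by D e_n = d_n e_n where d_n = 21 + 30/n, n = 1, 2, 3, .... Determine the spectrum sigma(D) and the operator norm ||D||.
sigma(D) = {21 + 30/n : n ≥ 1} ∪ {21}; ||D|| = 51

A bounded diagonal operator on l^2 with diagonal entries d_n has spectrum equal to the closure of {d_n : n ≥ 1}: every d_n is an eigenvalue (with eigenvector e_n), so {d_n} ⊂ sigma(D); the spectrum is closed, so its closure is too; and for lambda not in the closure, (D - lambda I) has bounded inverse (the diagonal entries 1/(d_n - lambda) are bounded). For our sequence d_n = 21 + 30/n, n = 1, 2, 3, ...:
  - {d_n} = {21 + 30/n : n ≥ 1}; the only limit point is 21
  - closure = {21 + 30/n : n ≥ 1} ∪ {21}
For the norm: a diagonal operator has ||D|| = sup_n |d_n|. Here d_n = 21 + 30/n is positive and decreasing, so sup_n |d_n| = d_1 = 21 + 30 = 51. So ||D|| = 51.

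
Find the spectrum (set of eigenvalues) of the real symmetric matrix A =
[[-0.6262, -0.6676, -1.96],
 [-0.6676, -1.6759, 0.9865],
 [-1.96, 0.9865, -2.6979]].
sigma(A) ≈ {-4, -2, 1}

A is real symmetric, so its spectrum consists of real eigenvalues. Expanding the characteristic polynomial of the displayed matrix gives
  det(λ I - A) = p(λ) = λ^3 + (5)λ^2 + (2)λ + (-8).
Solving p(λ) = 0 yields eigenvalues ≈ -4, -2, 1. (A is shown rounded to 4 decimals, so these recover the underlying integer eigenvalues to within that precision.)
Verification: the trace of A = -5 equals the sum of eigenvalues -5, and det(A) ≈ 8.0003 matches the eigenvalue product 8.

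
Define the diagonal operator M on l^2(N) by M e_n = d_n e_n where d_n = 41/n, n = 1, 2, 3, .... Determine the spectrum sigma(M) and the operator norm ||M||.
sigma(M) = {41/n : n ≥ 1} ∪ {0}; ||M|| = 41

A bounded diagonal operator on l^2 with diagonal entries d_n has spectrum equal to the closure of {d_n : n ≥ 1}: every d_n is an eigenvalue (with eigenvector e_n), so {d_n} ⊂ sigma(M); the spectrum is closed, so its closure is too; and for lambda not in the closure, (M - lambda I) has bounded inverse (the diagonal entries 1/(d_n - lambda) are bounded). For our sequence d_n = 41/n, n = 1, 2, 3, ...:
  - {d_n} = {41/n : n ≥ 1}; the only limit point is 0
  - closure = {41/n : n ≥ 1} ∪ {0}
For the norm: a diagonal operator has ||M|| = sup_n |d_n|. Here d_n = 41/n is positive and decreasing, so sup_n |d_n| = d_1 = 41. So ||M|| = 41.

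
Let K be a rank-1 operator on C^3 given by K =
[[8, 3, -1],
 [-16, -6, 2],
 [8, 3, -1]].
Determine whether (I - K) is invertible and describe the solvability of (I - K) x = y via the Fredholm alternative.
(I - K) is singular (det(I - K) = 0, i.e. 1 ∈ sigma(K)). (I - K) x = y is solvable iff y ⊥ ker((I - K)^*) = span{(8, 3, -1)}, i.e. iff 8y_1 + 3y_2 - y_3 = 0. When solvable, the solutions are x = y + c·(1, -2, 1), c arbitrary (ker(I - K) = span{(1, -2, 1)}, dimension 1).

K has rank 1, so it is an outer product K = u v^T: every row of K is a multiple of one row vector. Reading off the entries, u = (1, -2, 1) and v = (8, 3, -1) (row i of K equals u_i·v^T). A rank-one matrix u v^T satisfies K u = u (v·u) and kills the (2)-dimensional subspace v^⊥, so its characteristic polynomial is lambda^2 (lambda - v·u) with v·u = tr K = 1. Hence the eigenvalues of I - K are 1 (multiplicity 2) and 1 - (1) = 0, so det(I - K) = 0. (Direct check: I - K =
[[-7, -3, 1],
 [16, 7, -2],
 [-8, -3, 2]]
has determinant 0.) So 1 is an eigenvalue of K and (I - K) is not invertible. The finite-dimensional Fredholm alternative says: either (I - K) is invertible, or ker(I - K) ≠ {0} and then range(I - K) = ker((I - K)^*)^⊥, with dim ker(I - K) = dim ker((I - K)^*). We are in the second case, so we need both kernels. Kernel of I - K: (I - K) u = u - u (v·u) = u - u = 0, so ker(I - K) = span{u} = span{(1, -2, 1)} (it is exactly 1-dimensional because rank(I - K) = 2). Kernel of the adjoint: K is real, so (I - K)^* = I - K^T = I - v u^T, and (I - v u^T) v = v - v (u·v) = 0; hence ker((I - K)^*) = span{v} = span{(8, 3, -1)}. Therefore (I - K) x = y is solvable iff <y, v> = 0, i.e. iff 8y_1 + 3y_2 - y_3 = 0. When this holds, K y = u (v·y) = 0, so (I - K) y = y and x = y is a particular solution; the full solution set is the line x = y + c·u = y + c·(1, -2, 1), c ∈ C.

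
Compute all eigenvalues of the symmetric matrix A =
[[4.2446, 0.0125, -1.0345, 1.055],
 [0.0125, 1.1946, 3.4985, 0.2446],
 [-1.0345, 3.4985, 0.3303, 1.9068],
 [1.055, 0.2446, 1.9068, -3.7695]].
sigma(A) ≈ {-5, -2, 4, 5}

A is real symmetric, so its spectrum consists of real eigenvalues. Expanding the characteristic polynomial of the displayed matrix gives
  det(λ I - A) = p(λ) = λ^4 + (-2)λ^3 + (-33)λ^2 + (50)λ + (199.9937).
Solving p(λ) = 0 yields eigenvalues ≈ -5, -2, 4, 5. (A is shown rounded to 4 decimals, so these recover the underlying integer eigenvalues to within that precision.)
Verification: the trace of A = 2 equals the sum of eigenvalues 2, and det(A) ≈ 199.9937 matches the eigenvalue product 200.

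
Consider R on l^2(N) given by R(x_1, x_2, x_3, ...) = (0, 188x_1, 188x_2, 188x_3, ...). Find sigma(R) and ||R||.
sigma(R) = closed disk {z in C : |z| ≤ 188}; ||R|| = 188

Note R = 188·U where U is the unit right shift (U x)_k = x_{k-1} (with x_0 := 0); so ||R|| = 188||U|| and sigma(R) = 188·sigma(U). ||R x||^2 = sum_{k≥1} |188x_k|^2 = 35344||x||^2, so ||R|| = 188 and sigma(R) ⊂ {|z| ≤ 188}. For any |lambda| < 188, the equation (R - lambda I) x = 0 forces x_1 = 0, then 188x_k = lambda x_{k+1} ⇒ x = 0, so R has no eigenvalues. But (R - lambda I) is not surjective for |lambda| < 188: solving (R - lambda I) x = e_1 would require x_n proportional to (lambda/188)^(-n), which is not in l^2. So every |lambda| < 188 lies in the residual spectrum. The boundary |lambda| = 188 is in the approximate point spectrum (the spectrum is closed). Hence sigma(R) is the closed disk of radius 188.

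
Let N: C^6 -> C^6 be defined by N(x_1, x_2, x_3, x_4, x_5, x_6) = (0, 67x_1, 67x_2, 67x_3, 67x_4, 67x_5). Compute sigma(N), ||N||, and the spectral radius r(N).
sigma(N) = {0}; ||N|| = 67; r(N) = 0. (N is nilpotent with N^6 = 0.)

On C^6, N is a strictly lower-triangular matrix with 67 on the subdiagonal and zeros elsewhere, so its characteristic polynomial is lambda^6 and every eigenvalue is 0: sigma(N) = {0}. For the operator norm, N e_i = 67e_{i+1} for i = 1, ..., 5 and N e_6 = 0, so the singular values of N are 67 (with multiplicity 5) and 0; hence ||N|| = 67. The spectral radius r(N) = max|lambda| = 0. Note ||N|| > r(N) — characteristic of non-normal nilpotent operators. Indeed N^6 = 0.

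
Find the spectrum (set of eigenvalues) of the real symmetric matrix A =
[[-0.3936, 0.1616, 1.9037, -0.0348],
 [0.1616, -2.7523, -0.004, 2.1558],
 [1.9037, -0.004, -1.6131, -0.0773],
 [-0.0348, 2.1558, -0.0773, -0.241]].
sigma(A) ≈ {-4, -3, 1} (1 with multiplicity 2)

A is real symmetric, so its spectrum consists of real eigenvalues. Expanding the characteristic polynomial of the displayed matrix gives
  det(λ I - A) = p(λ) = λ^4 + (5)λ^3 + (-1)λ^2 + (-17)λ + (12).
Solving p(λ) = 0 yields eigenvalues ≈ -4, -3, 1, 1. (A is shown rounded to 4 decimals, so these recover the underlying integer eigenvalues to within that precision.)
Verification: the trace of A = -5 equals the sum of eigenvalues -5, and det(A) ≈ 11.9998 matches the eigenvalue product 12.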